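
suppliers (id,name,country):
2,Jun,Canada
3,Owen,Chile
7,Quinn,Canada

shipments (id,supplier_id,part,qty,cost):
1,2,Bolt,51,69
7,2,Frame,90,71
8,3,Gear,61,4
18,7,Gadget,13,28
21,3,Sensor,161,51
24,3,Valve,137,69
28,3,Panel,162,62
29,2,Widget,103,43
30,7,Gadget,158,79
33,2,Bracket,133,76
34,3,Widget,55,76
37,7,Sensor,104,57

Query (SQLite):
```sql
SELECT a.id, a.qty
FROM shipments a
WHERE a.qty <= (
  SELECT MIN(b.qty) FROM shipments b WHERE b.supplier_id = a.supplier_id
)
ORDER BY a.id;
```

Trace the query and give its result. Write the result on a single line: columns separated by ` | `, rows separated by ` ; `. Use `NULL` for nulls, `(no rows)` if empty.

For each shipments row a, compute MIN(qty) over rows sharing a.supplier_id.
Keep row a if a.qty <= that per-group MIN.
  supplier_id=2: MIN(qty) = 51
  supplier_id=3: MIN(qty) = 55
  supplier_id=7: MIN(qty) = 13

1 | 51 ; 18 | 13 ; 34 | 55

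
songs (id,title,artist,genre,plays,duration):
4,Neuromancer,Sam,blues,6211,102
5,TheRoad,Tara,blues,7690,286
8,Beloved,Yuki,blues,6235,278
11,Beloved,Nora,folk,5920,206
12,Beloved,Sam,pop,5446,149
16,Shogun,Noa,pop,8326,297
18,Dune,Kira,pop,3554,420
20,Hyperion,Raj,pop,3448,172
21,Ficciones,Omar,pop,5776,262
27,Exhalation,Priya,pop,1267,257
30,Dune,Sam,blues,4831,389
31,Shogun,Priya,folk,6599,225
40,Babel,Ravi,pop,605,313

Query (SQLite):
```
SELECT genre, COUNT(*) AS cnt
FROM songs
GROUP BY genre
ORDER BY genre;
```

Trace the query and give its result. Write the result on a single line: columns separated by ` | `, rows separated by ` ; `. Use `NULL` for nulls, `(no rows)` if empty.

Partition songs by genre; compute COUNT(*) within each group.
  blues: ids {4, 5, 8, 30} → COUNT(*)=4
  folk: ids {11, 31} → COUNT(*)=2
  pop: ids {12, 16, 18, 20, 21, 27, 40} → COUNT(*)=7

blues | 4 ; folk | 2 ; pop | 7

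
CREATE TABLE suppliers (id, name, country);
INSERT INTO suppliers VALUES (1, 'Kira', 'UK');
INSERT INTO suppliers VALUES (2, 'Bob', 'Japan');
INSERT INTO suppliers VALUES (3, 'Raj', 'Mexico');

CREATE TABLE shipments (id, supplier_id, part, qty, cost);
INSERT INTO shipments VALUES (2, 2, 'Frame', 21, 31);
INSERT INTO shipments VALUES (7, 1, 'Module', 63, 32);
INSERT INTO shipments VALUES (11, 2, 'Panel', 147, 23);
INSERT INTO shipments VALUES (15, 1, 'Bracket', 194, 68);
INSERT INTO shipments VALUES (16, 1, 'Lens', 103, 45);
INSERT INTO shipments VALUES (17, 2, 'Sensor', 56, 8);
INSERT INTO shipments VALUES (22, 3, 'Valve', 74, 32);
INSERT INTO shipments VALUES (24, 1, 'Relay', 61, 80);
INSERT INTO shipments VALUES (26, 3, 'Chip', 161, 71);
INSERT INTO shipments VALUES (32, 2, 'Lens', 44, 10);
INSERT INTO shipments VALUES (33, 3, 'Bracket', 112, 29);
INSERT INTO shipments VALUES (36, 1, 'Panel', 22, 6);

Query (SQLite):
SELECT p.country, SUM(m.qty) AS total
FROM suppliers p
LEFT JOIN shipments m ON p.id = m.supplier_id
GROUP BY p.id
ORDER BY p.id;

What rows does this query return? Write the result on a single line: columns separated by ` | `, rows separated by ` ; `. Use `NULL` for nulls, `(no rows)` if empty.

UK | 443 ; Japan | 268 ; Mexico | 347

LEFT JOIN keeps every suppliers row; unmatched ones get NULL for shipments columns.
Group by suppliers.id and compute SUM(m.qty). SUM over an all-NULL group is NULL.
  1: ids {7, 15, 16, 24, 36} → SUM(m.qty)=443
  2: ids {2, 11, 17, 32} → SUM(m.qty)=268
  3: ids {22, 26, 33} → SUM(m.qty)=347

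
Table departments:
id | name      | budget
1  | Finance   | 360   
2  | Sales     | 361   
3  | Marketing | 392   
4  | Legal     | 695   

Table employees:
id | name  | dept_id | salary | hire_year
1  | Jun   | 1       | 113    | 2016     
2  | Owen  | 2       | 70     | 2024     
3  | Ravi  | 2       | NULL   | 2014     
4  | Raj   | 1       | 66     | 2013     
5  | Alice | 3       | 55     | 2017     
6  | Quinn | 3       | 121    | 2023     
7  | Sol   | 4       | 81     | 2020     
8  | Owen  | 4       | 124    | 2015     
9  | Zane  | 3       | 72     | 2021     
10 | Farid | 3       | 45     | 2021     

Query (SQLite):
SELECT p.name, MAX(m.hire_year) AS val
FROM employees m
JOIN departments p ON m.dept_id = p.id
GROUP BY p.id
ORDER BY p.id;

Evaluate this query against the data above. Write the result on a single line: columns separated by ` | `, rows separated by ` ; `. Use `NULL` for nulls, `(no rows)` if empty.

Join each employees row to its departments via dept_id.
Group joined rows by departments.id; compute MAX(m.hire_year) per group.
  1: ids {1, 4} → MAX(m.hire_year)=2016
  2: ids {2, 3} → MAX(m.hire_year)=2024
  3: ids {5, 6, 9, 10} → MAX(m.hire_year)=2023
  4: ids {7, 8} → MAX(m.hire_year)=2020

Finance | 2016 ; Sales | 2024 ; Marketing | 2023 ; Legal | 2020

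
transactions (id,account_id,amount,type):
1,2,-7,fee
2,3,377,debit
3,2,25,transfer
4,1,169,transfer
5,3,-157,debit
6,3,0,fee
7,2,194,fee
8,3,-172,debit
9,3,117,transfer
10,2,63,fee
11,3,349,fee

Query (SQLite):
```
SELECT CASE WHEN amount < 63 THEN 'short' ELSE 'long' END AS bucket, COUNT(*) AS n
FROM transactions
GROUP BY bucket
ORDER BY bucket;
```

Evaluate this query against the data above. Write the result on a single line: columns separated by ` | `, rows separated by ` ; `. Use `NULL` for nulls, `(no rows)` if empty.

Bucket rows by amount < 63 → 'short' else 'long'; count each bucket.

long | 6 ; short | 5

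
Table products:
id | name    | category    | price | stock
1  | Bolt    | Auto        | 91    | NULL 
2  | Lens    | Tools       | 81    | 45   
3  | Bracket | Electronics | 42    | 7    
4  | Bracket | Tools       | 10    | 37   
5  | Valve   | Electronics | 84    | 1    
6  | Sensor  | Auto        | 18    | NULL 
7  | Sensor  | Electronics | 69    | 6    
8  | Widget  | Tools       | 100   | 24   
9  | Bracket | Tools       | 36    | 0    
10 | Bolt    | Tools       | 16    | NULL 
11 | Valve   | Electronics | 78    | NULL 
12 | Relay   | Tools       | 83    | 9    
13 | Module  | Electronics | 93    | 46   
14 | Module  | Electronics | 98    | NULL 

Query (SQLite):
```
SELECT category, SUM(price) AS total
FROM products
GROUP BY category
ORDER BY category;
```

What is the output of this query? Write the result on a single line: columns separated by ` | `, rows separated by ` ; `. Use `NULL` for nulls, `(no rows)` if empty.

Auto | 109 ; Electronics | 464 ; Tools | 326

Partition products by category; compute SUM(price) within each group.
  Auto: ids {1, 6} → SUM(price)=109
  Electronics: ids {3, 5, 7, 11, 13, 14} → SUM(price)=464
  Tools: ids {2, 4, 8, 9, 10, 12} → SUM(price)=326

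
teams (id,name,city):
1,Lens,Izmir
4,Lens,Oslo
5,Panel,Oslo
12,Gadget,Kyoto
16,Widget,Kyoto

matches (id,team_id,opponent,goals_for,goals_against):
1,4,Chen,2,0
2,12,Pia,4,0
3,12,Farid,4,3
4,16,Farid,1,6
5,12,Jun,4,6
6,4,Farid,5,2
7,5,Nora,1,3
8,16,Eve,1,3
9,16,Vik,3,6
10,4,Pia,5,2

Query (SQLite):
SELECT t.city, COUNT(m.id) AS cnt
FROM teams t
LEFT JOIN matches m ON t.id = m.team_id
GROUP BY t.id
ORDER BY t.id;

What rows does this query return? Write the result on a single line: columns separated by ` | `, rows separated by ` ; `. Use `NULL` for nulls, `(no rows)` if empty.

LEFT JOIN keeps every teams row; unmatched ones get NULL for matches columns.
Group by teams.id and compute COUNT(m.id). COUNT(col) of an all-NULL group is 0.
  1: ids {—} → COUNT(m.id)=0
  4: ids {1, 6, 10} → COUNT(m.id)=3
  5: ids {7} → COUNT(m.id)=1
  12: ids {2, 3, 5} → COUNT(m.id)=3
  16: ids {4, 8, 9} → COUNT(m.id)=3

Izmir | 0 ; Oslo | 3 ; Oslo | 1 ; Kyoto | 3 ; Kyoto | 3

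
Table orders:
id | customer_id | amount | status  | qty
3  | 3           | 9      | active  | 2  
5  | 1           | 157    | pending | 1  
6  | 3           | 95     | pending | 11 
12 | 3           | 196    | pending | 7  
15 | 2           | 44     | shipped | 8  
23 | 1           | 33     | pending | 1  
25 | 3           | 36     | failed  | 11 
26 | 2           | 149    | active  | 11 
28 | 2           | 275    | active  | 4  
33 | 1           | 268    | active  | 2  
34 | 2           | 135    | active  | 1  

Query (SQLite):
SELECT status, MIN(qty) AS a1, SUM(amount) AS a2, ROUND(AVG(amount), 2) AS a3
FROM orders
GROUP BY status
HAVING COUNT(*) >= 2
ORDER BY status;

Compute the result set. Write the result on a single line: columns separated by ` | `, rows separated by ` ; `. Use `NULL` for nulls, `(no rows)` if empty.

Group orders by status.
Per group compute: MIN(qty), SUM(amount), ROUND(AVG(amount), 2).
HAVING: drop groups with fewer than 2 rows.
  active: ids {3, 26, 28, 33, 34} → MIN(qty)=1, SUM(amount)=836, ROUND(AVG(amount), 2)=167.2
  failed: ids {25} → MIN(qty)=11, SUM(amount)=36, ROUND(AVG(amount), 2)=36
  pending: ids {5, 6, 12, 23} → MIN(qty)=1, SUM(amount)=481, ROUND(AVG(amount), 2)=120.25
  shipped: ids {15} → MIN(qty)=8, SUM(amount)=44, ROUND(AVG(amount), 2)=44

active | 1 | 836 | 167.2 ; pending | 1 | 481 | 120.25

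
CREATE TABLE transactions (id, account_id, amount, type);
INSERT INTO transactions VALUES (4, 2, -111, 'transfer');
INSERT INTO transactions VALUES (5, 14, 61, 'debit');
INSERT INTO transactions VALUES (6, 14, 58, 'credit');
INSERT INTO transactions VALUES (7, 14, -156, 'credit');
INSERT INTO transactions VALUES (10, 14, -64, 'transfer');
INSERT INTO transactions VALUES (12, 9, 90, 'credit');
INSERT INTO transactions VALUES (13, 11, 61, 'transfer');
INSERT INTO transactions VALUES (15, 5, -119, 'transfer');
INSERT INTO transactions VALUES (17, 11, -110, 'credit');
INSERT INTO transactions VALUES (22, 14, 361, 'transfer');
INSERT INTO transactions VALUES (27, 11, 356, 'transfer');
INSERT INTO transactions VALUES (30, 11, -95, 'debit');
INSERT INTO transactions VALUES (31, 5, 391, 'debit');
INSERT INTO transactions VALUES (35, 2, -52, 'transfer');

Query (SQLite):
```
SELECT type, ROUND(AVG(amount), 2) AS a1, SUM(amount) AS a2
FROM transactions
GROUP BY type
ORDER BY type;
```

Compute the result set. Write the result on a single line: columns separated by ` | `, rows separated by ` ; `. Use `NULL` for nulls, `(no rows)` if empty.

Group transactions by type.
Per group compute: ROUND(AVG(amount), 2), SUM(amount).
  credit: ids {6, 7, 12, 17} → ROUND(AVG(amount), 2)=-29.5, SUM(amount)=-118
  debit: ids {5, 30, 31} → ROUND(AVG(amount), 2)=119, SUM(amount)=357
  transfer: ids {4, 10, 13, 15, 22, 27, 35} → ROUND(AVG(amount), 2)=61.71, SUM(amount)=432

credit | -29.5 | -118 ; debit | 119 | 357 ; transfer | 61.71 | 432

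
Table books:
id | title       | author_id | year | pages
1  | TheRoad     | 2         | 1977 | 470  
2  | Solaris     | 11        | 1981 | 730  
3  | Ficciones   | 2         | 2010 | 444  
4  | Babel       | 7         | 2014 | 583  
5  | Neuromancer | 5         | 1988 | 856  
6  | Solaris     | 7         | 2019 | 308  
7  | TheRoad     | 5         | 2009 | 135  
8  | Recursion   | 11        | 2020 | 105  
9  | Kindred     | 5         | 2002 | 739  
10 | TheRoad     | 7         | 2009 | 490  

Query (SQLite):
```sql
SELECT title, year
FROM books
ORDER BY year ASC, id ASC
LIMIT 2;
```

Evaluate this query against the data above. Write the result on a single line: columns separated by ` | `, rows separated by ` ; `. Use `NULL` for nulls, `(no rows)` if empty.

Sort by year asc, tiebreak id asc: (1977, id=1), (1981, id=2), (1988, id=5), (2002, id=9), (2009, id=7) …. Take first 2.

TheRoad | 1977 ; Solaris | 1981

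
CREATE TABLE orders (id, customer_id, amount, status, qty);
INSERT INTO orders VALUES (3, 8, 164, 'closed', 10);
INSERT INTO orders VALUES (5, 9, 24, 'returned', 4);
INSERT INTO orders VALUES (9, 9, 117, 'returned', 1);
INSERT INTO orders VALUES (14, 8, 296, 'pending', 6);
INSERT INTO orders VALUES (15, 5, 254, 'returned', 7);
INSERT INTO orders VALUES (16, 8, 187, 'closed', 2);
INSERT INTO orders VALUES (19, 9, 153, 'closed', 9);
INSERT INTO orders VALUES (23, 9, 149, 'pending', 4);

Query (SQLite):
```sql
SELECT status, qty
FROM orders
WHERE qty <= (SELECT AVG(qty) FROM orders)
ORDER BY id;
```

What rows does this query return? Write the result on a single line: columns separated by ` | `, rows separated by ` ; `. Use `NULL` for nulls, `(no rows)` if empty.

returned | 4 ; returned | 1 ; closed | 2 ; pending | 4

Scalar subquery: AVG(qty) over all orders rows = 5.375.
Keep rows where qty <= that value.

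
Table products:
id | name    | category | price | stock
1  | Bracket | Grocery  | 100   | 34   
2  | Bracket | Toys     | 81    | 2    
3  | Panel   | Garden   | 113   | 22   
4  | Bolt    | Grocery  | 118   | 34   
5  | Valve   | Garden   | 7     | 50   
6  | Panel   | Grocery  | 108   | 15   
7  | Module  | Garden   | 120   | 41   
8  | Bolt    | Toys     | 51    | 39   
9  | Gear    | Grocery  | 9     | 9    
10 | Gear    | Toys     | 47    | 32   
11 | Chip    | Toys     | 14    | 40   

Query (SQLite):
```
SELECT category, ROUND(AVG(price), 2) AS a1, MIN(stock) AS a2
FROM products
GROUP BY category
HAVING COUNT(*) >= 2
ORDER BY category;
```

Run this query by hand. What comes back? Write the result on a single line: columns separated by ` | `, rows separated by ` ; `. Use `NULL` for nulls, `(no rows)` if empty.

Group products by category.
Per group compute: ROUND(AVG(price), 2), MIN(stock).
HAVING: drop groups with fewer than 2 rows.
  Garden: ids {3, 5, 7} → ROUND(AVG(price), 2)=80, MIN(stock)=22
  Grocery: ids {1, 4, 6, 9} → ROUND(AVG(price), 2)=83.75, MIN(stock)=9
  Toys: ids {2, 8, 10, 11} → ROUND(AVG(price), 2)=48.25, MIN(stock)=2

Garden | 80 | 22 ; Grocery | 83.75 | 9 ; Toys | 48.25 | 2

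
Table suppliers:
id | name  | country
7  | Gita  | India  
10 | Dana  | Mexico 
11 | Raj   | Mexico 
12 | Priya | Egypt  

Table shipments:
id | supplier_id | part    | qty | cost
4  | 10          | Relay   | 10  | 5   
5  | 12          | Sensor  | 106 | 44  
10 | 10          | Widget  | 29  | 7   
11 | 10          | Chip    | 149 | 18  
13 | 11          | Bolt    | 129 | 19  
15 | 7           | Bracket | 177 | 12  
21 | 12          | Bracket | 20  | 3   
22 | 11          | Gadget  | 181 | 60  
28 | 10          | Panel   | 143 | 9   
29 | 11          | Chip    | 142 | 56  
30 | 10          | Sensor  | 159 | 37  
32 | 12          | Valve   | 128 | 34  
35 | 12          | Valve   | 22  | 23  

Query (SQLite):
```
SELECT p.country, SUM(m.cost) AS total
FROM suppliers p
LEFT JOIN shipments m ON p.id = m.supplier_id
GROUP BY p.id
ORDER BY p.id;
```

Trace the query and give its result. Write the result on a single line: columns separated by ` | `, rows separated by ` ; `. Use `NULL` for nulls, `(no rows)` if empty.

India | 12 ; Mexico | 76 ; Mexico | 135 ; Egypt | 104

LEFT JOIN keeps every suppliers row; unmatched ones get NULL for shipments columns.
Group by suppliers.id and compute SUM(m.cost). SUM over an all-NULL group is NULL.
  7: ids {15} → SUM(m.cost)=12
  10: ids {4, 10, 11, 28, 30} → SUM(m.cost)=76
  11: ids {13, 22, 29} → SUM(m.cost)=135
  12: ids {5, 21, 32, 35} → SUM(m.cost)=104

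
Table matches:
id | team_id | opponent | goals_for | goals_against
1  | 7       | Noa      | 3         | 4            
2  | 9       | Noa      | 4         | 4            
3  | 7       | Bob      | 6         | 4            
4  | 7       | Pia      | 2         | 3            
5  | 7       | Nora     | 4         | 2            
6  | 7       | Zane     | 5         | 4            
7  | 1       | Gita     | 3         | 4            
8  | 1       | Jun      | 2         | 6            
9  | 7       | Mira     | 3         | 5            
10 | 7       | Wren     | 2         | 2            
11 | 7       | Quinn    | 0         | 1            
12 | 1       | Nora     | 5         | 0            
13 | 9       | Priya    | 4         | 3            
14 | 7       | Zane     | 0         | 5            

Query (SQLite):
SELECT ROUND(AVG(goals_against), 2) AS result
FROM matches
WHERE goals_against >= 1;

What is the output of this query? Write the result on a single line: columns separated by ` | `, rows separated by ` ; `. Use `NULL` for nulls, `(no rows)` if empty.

3.62

Rows where goals_against >= 1 → goals_against values: [4, 4, 4, 3, 2, 4, 4, 6, 5, 2, 1, 3, 5].
AVG = 47 / 13 (rounded to 2 dp).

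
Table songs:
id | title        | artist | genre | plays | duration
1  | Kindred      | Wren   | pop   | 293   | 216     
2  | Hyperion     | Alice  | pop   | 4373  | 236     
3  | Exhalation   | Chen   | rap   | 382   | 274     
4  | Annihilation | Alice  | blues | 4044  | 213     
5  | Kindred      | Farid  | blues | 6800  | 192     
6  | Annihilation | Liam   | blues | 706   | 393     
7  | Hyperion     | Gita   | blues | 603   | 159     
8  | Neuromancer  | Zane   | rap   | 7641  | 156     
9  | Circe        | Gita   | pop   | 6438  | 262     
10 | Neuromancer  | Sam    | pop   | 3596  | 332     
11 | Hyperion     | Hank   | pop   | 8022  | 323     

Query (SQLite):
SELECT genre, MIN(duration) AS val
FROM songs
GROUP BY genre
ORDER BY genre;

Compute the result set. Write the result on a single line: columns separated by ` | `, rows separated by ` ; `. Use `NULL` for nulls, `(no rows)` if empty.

blues | 159 ; pop | 216 ; rap | 156

Partition songs by genre; compute MIN(duration) within each group.
  blues: ids {4, 5, 6, 7} → MIN(duration)=159
  pop: ids {1, 2, 9, 10, 11} → MIN(duration)=216
  rap: ids {3, 8} → MIN(duration)=156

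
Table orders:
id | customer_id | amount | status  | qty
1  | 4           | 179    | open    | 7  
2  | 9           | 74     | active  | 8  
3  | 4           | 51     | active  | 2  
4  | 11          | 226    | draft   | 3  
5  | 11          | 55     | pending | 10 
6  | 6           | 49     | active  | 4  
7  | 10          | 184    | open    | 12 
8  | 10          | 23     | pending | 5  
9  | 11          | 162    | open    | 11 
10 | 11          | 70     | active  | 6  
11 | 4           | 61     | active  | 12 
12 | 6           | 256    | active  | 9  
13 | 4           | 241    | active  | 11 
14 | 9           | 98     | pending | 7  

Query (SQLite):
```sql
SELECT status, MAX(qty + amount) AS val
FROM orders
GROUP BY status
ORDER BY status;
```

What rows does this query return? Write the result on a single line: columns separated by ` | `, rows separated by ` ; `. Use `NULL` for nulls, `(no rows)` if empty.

For each row compute qty + amount.
Group by status; take MAX of the expression per group.
  active: ids {2, 3, 6, 10, 11, 12, 13} → MAX(qty + amount)=265
  draft: ids {4} → MAX(qty + amount)=229
  open: ids {1, 7, 9} → MAX(qty + amount)=196
  pending: ids {5, 8, 14} → MAX(qty + amount)=105

active | 265 ; draft | 229 ; open | 196 ; pending | 105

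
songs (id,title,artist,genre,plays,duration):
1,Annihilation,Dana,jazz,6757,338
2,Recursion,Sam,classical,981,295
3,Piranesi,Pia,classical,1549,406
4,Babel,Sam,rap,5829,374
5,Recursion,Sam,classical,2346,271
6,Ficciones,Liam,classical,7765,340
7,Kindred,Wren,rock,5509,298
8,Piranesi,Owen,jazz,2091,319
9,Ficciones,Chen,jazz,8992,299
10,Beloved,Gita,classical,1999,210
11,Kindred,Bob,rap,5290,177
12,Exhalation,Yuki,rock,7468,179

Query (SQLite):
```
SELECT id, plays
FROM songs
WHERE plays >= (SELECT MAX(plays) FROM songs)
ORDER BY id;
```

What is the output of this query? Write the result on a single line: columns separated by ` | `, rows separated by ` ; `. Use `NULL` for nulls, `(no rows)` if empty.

9 | 8992

Scalar subquery: MAX(plays) over all songs rows = 8992.
Keep rows where plays >= that value.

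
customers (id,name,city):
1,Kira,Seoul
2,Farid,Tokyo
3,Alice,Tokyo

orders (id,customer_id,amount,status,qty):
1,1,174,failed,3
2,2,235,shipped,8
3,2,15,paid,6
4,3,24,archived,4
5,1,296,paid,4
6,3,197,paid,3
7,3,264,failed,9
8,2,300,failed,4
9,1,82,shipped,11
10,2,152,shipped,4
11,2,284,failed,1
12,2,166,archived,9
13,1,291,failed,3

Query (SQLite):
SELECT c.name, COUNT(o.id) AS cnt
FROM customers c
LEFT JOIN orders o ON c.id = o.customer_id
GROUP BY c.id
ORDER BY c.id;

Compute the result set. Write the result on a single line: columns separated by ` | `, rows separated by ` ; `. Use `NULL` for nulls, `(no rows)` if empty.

LEFT JOIN keeps every customers row; unmatched ones get NULL for orders columns.
Group by customers.id and compute COUNT(o.id). COUNT(col) of an all-NULL group is 0.
  1: ids {1, 5, 9, 13} → COUNT(o.id)=4
  2: ids {2, 3, 8, 10, 11, 12} → COUNT(o.id)=6
  3: ids {4, 6, 7} → COUNT(o.id)=3

Kira | 4 ; Farid | 6 ; Alice | 3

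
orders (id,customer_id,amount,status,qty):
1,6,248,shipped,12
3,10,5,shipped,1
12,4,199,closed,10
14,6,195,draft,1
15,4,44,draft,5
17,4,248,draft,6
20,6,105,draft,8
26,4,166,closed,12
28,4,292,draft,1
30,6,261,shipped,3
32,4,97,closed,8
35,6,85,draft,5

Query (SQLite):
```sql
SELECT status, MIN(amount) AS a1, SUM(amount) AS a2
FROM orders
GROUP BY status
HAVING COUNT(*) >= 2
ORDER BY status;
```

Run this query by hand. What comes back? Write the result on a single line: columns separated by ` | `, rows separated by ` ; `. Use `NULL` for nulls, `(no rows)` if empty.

closed | 97 | 462 ; draft | 44 | 969 ; shipped | 5 | 514

Group orders by status.
Per group compute: MIN(amount), SUM(amount).
HAVING: drop groups with fewer than 2 rows.
  closed: ids {12, 26, 32} → MIN(amount)=97, SUM(amount)=462
  draft: ids {14, 15, 17, 20, 28, 35} → MIN(amount)=44, SUM(amount)=969
  shipped: ids {1, 3, 30} → MIN(amount)=5, SUM(amount)=514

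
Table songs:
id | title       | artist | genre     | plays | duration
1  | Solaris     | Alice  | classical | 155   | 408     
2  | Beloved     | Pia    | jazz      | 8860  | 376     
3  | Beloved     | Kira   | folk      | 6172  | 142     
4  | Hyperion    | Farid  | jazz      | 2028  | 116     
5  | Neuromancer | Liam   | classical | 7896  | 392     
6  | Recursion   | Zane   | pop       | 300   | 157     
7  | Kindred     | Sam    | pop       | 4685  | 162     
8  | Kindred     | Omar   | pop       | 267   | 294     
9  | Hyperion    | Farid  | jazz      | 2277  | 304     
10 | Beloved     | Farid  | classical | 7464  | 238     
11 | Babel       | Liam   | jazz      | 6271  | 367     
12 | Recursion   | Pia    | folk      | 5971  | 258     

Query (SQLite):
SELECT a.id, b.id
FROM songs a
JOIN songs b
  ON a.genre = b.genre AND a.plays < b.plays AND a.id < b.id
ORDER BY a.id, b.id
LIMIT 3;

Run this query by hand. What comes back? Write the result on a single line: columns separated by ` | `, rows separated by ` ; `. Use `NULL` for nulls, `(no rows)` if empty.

Pairs (a,b) with same genre, a.plays < b.plays, a.id < b.id.
genre groups: classical:{1,5,10} folk:{3,12} jazz:{2,4,9,11} pop:{6,7,8}
Ordered by (a.id, b.id); first 3.

1 | 5 ; 1 | 10 ; 4 | 9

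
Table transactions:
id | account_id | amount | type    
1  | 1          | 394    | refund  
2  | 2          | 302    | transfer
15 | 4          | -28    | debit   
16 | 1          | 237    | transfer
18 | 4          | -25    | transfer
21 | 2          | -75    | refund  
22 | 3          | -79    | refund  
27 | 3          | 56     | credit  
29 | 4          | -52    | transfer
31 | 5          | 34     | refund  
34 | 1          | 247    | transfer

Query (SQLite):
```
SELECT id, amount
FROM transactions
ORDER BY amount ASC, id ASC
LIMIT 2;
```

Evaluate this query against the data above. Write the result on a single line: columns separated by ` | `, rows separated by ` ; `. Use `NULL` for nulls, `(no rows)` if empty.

Sort by amount asc, tiebreak id asc: (-79, id=22), (-75, id=21), (-52, id=29), (-28, id=15), (-25, id=18) …. Take first 2.

22 | -79 ; 21 | -75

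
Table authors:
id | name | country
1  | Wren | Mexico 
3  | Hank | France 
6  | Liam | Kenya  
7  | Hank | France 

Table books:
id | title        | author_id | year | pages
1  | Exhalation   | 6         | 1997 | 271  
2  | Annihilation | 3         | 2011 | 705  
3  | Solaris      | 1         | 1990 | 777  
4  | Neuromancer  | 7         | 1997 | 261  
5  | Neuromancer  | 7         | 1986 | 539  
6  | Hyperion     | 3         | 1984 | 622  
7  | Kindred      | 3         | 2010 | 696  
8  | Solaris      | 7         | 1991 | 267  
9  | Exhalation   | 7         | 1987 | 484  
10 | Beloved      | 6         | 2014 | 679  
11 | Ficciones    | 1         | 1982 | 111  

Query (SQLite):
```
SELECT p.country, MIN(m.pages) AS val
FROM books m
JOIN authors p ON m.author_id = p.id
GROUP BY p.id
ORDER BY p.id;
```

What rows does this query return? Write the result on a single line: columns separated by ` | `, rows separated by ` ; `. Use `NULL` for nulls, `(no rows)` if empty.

Join each books row to its authors via author_id.
Group joined rows by authors.id; compute MIN(m.pages) per group.
  1: ids {3, 11} → MIN(m.pages)=111
  3: ids {2, 6, 7} → MIN(m.pages)=622
  6: ids {1, 10} → MIN(m.pages)=271
  7: ids {4, 5, 8, 9} → MIN(m.pages)=261

Mexico | 111 ; France | 622 ; Kenya | 271 ; France | 261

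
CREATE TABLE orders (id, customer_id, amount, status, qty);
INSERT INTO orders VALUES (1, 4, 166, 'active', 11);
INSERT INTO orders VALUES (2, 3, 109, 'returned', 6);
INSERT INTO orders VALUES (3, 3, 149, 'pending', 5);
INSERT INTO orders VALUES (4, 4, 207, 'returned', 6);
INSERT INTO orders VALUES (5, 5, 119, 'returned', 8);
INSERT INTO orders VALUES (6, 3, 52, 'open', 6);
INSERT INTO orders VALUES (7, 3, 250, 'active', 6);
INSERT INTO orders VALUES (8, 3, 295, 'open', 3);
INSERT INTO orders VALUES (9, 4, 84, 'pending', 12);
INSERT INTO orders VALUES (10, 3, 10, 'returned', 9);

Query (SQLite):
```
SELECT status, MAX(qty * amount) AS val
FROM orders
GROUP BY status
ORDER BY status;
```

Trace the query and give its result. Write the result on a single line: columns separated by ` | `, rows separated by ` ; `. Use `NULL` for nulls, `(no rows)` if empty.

For each row compute qty * amount.
Group by status; take MAX of the expression per group.
  active: ids {1, 7} → MAX(qty * amount)=1826
  open: ids {6, 8} → MAX(qty * amount)=885
  pending: ids {3, 9} → MAX(qty * amount)=1008
  returned: ids {2, 4, 5, 10} → MAX(qty * amount)=1242

active | 1826 ; open | 885 ; pending | 1008 ; returned | 1242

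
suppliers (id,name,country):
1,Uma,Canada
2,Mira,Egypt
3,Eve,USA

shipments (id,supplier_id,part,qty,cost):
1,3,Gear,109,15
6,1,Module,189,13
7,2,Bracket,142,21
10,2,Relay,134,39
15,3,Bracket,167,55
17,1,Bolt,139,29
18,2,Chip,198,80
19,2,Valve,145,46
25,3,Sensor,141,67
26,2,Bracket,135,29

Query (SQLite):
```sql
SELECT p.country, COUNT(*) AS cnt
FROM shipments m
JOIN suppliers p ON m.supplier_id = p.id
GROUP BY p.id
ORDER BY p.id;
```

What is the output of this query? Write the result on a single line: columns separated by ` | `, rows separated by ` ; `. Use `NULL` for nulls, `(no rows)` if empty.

Canada | 2 ; Egypt | 5 ; USA | 3

Join each shipments row to its suppliers via supplier_id.
Group joined rows by suppliers.id; compute COUNT(*) per group.
  1: ids {6, 17} → COUNT(*)=2
  2: ids {7, 10, 18, 19, 26} → COUNT(*)=5
  3: ids {1, 15, 25} → COUNT(*)=3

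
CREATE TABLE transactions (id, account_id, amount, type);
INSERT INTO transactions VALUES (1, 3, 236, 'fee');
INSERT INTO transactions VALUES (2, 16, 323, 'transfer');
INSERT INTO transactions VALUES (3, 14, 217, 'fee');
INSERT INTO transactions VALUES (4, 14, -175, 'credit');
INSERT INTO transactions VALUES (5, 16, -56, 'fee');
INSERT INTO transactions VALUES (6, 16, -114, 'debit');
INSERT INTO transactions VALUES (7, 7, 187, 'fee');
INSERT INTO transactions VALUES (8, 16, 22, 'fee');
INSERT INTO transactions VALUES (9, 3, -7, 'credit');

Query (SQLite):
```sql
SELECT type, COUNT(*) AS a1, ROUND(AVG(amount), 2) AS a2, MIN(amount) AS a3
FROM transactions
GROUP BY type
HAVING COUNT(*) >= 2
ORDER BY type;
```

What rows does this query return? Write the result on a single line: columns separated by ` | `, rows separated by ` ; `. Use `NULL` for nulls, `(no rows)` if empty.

credit | 2 | -91 | -175 ; fee | 5 | 121.2 | -56

Group transactions by type.
Per group compute: COUNT(*), ROUND(AVG(amount), 2), MIN(amount).
HAVING: drop groups with fewer than 2 rows.
  credit: ids {4, 9} → COUNT(*)=2, ROUND(AVG(amount), 2)=-91, MIN(amount)=-175
  debit: ids {6} → COUNT(*)=1, ROUND(AVG(amount), 2)=-114, MIN(amount)=-114
  fee: ids {1, 3, 5, 7, 8} → COUNT(*)=5, ROUND(AVG(amount), 2)=121.2, MIN(amount)=-56
  transfer: ids {2} → COUNT(*)=1, ROUND(AVG(amount), 2)=323, MIN(amount)=323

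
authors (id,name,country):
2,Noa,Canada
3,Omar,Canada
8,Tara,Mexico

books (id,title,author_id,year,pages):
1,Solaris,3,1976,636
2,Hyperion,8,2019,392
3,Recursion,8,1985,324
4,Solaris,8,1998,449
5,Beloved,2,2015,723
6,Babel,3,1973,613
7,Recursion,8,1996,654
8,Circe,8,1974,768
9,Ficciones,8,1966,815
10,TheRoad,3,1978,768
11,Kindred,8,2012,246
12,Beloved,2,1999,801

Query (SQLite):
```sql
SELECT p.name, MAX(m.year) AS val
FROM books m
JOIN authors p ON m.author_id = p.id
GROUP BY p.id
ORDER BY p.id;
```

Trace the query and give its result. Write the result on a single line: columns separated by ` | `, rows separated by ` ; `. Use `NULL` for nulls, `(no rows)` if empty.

Join each books row to its authors via author_id.
Group joined rows by authors.id; compute MAX(m.year) per group.
  2: ids {5, 12} → MAX(m.year)=2015
  3: ids {1, 6, 10} → MAX(m.year)=1978
  8: ids {2, 3, 4, 7, 8, 9, 11} → MAX(m.year)=2019

Noa | 2015 ; Omar | 1978 ; Tara | 2019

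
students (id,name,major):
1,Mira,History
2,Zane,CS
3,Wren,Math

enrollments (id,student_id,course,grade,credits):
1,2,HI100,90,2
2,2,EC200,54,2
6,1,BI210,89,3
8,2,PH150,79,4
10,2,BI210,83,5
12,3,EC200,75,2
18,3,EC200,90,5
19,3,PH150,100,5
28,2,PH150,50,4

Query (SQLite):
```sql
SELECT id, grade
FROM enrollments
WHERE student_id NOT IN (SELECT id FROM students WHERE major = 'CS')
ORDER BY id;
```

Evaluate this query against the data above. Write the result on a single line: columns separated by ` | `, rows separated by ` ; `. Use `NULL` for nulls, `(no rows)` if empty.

6 | 89 ; 12 | 75 ; 18 | 90 ; 19 | 100

Inner query: students.id where major = 'CS'.
Outer: keep enrollments rows whose student_id is not in that set.
Inner query → {2}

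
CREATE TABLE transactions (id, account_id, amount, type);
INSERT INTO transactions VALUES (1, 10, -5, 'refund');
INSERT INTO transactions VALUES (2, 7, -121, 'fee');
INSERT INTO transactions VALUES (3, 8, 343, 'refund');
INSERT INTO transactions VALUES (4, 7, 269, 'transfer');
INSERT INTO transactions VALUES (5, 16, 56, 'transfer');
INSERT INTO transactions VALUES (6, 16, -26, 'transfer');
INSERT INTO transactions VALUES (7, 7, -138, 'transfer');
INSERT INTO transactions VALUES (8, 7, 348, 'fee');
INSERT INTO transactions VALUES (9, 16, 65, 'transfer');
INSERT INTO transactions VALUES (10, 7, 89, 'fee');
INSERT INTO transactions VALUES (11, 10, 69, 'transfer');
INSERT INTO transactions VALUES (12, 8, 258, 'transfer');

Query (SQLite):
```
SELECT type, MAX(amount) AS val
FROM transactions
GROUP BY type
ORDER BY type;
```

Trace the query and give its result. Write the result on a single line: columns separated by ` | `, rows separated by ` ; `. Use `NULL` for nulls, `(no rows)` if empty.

fee | 348 ; refund | 343 ; transfer | 269

Partition transactions by type; compute MAX(amount) within each group.
  fee: ids {2, 8, 10} → MAX(amount)=348
  refund: ids {1, 3} → MAX(amount)=343
  transfer: ids {4, 5, 6, 7, 9, 11, 12} → MAX(amount)=269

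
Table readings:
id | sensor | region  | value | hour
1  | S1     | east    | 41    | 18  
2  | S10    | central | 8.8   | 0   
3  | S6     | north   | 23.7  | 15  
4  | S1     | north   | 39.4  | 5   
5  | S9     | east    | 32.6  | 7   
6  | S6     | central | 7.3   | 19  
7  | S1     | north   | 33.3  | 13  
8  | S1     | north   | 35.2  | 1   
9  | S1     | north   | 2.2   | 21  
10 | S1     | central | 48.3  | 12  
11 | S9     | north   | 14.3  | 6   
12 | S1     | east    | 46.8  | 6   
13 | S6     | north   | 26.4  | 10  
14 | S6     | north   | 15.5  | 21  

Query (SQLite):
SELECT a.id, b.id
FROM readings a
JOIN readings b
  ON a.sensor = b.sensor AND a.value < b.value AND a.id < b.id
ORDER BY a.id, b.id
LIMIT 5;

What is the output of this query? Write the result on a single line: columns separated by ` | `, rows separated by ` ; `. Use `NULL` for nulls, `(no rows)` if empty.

1 | 10 ; 1 | 12 ; 3 | 13 ; 4 | 10 ; 4 | 12

Pairs (a,b) with same sensor, a.value < b.value, a.id < b.id.
sensor groups: S1:{1,4,7,8,9,10,12} S10:{2} S6:{3,6,13,14} S9:{5,11}
Ordered by (a.id, b.id); first 5.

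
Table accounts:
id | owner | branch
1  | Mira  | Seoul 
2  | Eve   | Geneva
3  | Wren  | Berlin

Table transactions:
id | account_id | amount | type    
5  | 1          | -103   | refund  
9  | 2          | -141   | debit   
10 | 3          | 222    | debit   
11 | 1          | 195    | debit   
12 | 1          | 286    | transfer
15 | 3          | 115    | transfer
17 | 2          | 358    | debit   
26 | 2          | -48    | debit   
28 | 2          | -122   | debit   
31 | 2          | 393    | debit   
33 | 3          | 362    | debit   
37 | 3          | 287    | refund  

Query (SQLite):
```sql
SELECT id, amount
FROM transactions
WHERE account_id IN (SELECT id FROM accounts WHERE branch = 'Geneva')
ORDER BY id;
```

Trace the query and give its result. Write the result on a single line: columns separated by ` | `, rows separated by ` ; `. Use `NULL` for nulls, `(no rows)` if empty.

9 | -141 ; 17 | 358 ; 26 | -48 ; 28 | -122 ; 31 | 393

Inner query: accounts.id where branch = 'Geneva'.
Outer: keep transactions rows whose account_id is in that set.
Inner query → {2}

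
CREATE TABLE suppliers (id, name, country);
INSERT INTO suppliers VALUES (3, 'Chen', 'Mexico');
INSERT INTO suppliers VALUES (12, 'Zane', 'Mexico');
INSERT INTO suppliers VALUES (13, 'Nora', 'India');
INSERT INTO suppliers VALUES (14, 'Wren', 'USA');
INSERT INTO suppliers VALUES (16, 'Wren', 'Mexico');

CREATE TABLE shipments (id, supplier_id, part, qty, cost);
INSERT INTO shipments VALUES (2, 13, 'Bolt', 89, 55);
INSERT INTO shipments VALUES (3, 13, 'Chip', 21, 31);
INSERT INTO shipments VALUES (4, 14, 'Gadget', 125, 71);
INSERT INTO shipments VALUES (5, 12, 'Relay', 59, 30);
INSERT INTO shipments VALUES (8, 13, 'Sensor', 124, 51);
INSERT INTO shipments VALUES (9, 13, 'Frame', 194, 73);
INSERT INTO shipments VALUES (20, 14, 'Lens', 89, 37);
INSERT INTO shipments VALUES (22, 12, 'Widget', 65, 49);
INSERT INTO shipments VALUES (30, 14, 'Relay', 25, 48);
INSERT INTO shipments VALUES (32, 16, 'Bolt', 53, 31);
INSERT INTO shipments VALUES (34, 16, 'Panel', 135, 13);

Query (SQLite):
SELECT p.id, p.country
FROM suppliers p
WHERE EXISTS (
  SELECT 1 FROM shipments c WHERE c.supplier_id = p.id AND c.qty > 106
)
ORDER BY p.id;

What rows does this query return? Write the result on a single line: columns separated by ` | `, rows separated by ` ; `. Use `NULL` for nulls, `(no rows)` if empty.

For each suppliers row, check whether any shipments with matching supplier_id has qty > 106.
Keep rows where that is true.

13 | India ; 14 | USA ; 16 | Mexico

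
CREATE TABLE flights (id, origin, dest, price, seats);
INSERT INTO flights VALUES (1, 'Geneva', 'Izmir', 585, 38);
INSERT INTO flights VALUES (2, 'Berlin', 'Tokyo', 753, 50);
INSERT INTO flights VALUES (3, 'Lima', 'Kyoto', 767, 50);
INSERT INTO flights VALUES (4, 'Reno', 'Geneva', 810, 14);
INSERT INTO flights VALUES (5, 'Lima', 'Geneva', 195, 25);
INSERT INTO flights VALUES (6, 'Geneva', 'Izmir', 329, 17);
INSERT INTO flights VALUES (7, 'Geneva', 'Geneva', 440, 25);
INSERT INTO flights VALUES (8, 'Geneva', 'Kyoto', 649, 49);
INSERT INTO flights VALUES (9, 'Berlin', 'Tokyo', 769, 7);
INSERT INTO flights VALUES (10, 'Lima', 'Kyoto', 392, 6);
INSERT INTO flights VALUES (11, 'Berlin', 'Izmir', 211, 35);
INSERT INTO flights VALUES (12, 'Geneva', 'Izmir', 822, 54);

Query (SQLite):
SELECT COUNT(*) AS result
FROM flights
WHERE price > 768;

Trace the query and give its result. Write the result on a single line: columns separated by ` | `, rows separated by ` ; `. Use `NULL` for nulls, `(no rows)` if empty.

Rows where price > 768 → price values: [810, 769, 822].
COUNT(*) counts rows → 3.

3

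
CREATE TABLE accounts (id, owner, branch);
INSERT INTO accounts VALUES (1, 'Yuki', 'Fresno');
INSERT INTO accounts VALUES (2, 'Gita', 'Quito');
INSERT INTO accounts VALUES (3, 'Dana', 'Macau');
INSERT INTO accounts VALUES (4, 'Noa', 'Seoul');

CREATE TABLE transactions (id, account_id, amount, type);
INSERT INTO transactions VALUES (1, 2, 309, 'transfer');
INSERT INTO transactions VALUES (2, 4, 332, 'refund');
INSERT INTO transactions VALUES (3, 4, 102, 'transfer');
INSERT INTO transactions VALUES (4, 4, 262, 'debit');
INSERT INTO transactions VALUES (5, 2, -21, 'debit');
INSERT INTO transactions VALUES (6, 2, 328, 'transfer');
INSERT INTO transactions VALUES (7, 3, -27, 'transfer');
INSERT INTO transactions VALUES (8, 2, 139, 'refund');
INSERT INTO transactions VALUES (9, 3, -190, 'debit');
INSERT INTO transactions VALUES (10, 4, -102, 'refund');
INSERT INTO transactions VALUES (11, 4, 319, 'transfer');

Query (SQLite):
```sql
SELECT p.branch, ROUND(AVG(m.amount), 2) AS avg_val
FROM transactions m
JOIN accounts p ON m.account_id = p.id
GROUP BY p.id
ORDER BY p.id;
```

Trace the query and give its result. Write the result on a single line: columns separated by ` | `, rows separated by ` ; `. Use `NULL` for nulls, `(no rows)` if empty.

Join each transactions row to its accounts via account_id.
Group joined rows by accounts.id; compute ROUND(AVG(m.amount), 2) per group.
  2: ids {1, 5, 6, 8} → ROUND(AVG(m.amount), 2)=188.75
  3: ids {7, 9} → ROUND(AVG(m.amount), 2)=-108.5
  4: ids {2, 3, 4, 10, 11} → ROUND(AVG(m.amount), 2)=182.6

Quito | 188.75 ; Macau | -108.5 ; Seoul | 182.6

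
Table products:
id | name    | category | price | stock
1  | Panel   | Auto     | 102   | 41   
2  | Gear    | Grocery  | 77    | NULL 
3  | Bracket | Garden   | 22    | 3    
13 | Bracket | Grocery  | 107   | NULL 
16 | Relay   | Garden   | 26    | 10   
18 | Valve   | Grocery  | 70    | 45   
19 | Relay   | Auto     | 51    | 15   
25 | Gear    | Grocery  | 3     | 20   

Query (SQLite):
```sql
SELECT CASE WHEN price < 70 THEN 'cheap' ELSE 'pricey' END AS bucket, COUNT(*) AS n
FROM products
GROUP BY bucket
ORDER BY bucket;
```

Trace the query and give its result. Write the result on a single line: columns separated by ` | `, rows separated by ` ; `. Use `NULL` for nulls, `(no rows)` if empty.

Bucket rows by price < 70 → 'cheap' else 'pricey'; count each bucket.

cheap | 4 ; pricey | 4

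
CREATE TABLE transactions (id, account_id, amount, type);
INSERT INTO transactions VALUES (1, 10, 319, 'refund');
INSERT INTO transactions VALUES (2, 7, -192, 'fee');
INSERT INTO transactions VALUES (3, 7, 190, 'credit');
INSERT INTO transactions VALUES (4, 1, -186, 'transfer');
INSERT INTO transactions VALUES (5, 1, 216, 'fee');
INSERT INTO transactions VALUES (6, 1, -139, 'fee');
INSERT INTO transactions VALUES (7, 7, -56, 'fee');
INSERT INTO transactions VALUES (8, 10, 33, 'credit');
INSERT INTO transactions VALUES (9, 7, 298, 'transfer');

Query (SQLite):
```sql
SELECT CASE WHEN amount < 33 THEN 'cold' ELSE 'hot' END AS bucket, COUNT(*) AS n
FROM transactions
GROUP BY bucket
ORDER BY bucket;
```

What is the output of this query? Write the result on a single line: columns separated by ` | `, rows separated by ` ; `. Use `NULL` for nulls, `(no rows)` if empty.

Bucket rows by amount < 33 → 'cold' else 'hot'; count each bucket.

cold | 4 ; hot | 5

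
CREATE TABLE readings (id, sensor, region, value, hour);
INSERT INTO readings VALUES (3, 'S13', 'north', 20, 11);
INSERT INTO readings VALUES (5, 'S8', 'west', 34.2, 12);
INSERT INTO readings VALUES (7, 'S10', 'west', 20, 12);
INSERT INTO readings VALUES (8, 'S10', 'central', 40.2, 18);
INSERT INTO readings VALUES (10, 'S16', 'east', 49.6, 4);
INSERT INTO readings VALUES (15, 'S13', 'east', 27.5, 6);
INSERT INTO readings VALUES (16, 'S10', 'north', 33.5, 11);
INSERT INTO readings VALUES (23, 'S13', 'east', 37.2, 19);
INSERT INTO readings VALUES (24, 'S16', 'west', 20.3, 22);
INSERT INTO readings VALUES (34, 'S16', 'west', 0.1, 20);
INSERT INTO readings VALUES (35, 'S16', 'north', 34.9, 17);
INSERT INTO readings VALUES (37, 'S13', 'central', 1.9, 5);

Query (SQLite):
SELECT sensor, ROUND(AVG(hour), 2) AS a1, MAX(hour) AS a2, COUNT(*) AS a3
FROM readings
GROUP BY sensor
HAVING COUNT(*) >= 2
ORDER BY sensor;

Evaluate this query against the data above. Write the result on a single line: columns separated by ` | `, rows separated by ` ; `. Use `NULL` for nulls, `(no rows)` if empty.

Group readings by sensor.
Per group compute: ROUND(AVG(hour), 2), MAX(hour), COUNT(*).
HAVING: drop groups with fewer than 2 rows.
  S10: ids {7, 8, 16} → ROUND(AVG(hour), 2)=13.67, MAX(hour)=18, COUNT(*)=3
  S13: ids {3, 15, 23, 37} → ROUND(AVG(hour), 2)=10.25, MAX(hour)=19, COUNT(*)=4
  S16: ids {10, 24, 34, 35} → ROUND(AVG(hour), 2)=15.75, MAX(hour)=22, COUNT(*)=4
  S8: ids {5} → ROUND(AVG(hour), 2)=12, MAX(hour)=12, COUNT(*)=1

S10 | 13.67 | 18 | 3 ; S13 | 10.25 | 19 | 4 ; S16 | 15.75 | 22 | 4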